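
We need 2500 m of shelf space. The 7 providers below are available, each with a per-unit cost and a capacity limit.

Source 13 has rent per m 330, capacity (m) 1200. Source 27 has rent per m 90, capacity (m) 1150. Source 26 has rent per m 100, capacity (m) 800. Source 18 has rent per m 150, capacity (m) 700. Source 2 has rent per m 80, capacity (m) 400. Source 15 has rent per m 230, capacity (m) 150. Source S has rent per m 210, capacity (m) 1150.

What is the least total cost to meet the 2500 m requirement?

238000

Fill from the cheapest provider first.
Take 400 from Source 2 at 80 ; need 2100 more.
Take 1150 from Source 27 at 90 ; need 950 more.
Source 26 (100): use full 800 ; 150 m to go.
Source 18 (150): take the remaining 150 ; done.
Source S, Source 15, Source 13: unused.
Cost = 400×80 + 1150×90 + 800×100 + 150×150 = 238000.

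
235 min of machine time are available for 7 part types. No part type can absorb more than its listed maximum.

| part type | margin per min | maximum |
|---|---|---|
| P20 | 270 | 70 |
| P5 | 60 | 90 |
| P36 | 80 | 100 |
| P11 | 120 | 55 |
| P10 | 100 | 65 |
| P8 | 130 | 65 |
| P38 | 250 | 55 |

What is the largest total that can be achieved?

Highest margin per min first: P20 270 > P38 250 > P8 130 > P11 120 > P10 100 > P36 80 > P5 60.
P20: +70 to 70 (cap) → 165 left.
P38 takes 55 to reach its cap of 55 → 110 left.
Give P8 65 to hit its cap of 65 → 45 left.
Only 45 left; P11 takes them to reach 45.
Total = 270×70 + 120×45 + 130×65 + 250×55 = 46500.

46500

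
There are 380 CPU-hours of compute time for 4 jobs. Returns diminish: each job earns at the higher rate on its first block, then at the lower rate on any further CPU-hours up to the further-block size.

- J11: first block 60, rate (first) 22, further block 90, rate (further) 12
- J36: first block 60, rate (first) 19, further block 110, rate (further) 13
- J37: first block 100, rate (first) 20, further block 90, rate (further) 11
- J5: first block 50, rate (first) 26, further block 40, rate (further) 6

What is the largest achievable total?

7190

Treat each block as its own option and order by rate: J5/first 26 > J11/first 22 > J37/first 20 > J36/first 19 > J36/second 13 > J11/second 12 > J37/second 11 > J5/second 6.
J5/first (26): +50 ; 330 left.
J11/first (22): +60 ; 270 left.
Fill J37 first block (100 at 20) ; 170 left.
J36 first at 19: fill all 60 ; 110 left.
Fill J36 second block (110 at 13) ; 0 left.
Total = 26×50 + 22×60 + 20×100 + 19×60 + 13×110 = 7190.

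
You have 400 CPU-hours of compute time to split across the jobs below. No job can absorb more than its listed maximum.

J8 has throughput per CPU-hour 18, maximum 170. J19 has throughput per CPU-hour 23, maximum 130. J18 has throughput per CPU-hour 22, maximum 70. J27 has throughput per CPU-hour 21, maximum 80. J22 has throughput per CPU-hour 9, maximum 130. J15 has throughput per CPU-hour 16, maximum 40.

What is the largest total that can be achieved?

8370

Rank by throughput per CPU-hour: J19 23 > J18 22 > J27 21 > J8 18 > J15 16 > J22 9.
J19: +130 to 130 (cap) — 270 left.
J18: +70 to 70 (cap) — 200 left.
J27: +80 to 80 (cap) — 120 left.
Only 120 left; J8 takes them to reach 120.
Total = 18×120 + 23×130 + 22×70 + 21×80 = 8370.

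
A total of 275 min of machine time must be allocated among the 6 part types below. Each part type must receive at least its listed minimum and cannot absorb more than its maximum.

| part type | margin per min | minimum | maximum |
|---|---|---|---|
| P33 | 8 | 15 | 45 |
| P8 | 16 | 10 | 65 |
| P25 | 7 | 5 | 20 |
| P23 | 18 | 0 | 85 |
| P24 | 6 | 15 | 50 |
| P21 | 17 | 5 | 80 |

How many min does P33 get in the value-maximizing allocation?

25

Meeting every minimum uses 15+10+5+0+15+5 = 50 min, leaving 225.
Highest margin per min first: P23 18 > P21 17 > P8 16 > P33 8 > P25 7 > P24 6.
P23: +85 to 85 (cap) → 140 left.
P21 takes 75 more to reach its cap of 80 → 65 left.
P8 takes 55 more to reach its cap of 65 → 10 left.
P33: +10 (room for 30) → 25. Pool exhausted.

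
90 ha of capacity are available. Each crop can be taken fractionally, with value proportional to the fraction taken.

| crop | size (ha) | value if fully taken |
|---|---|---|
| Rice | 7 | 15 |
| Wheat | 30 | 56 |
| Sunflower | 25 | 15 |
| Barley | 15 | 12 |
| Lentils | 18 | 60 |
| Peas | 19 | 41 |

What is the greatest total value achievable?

Rank by value-to-size ratio: Lentils 60/18≈3.33, Peas 41/19≈2.16, Rice 15/7≈2.14, Wheat 56/30≈1.87, Barley 12/15≈0.8, Sunflower 15/25≈0.6.
All 18 ha of Lentils fit (value 60) — 72 remain.
Take all of Peas (19 ha, value 41) — 53 ha left.
Take all of Rice (7 ha, value 15) — 46 ha left.
Wheat: take in full, 30 ha for value 56 — 16 left.
All 15 ha of Barley fit (value 12) — 1 remain.
1 ha left: a 1/25 share of Sunflower gives 15×1/25 = 0.6.
Total value = 184.6.

184.6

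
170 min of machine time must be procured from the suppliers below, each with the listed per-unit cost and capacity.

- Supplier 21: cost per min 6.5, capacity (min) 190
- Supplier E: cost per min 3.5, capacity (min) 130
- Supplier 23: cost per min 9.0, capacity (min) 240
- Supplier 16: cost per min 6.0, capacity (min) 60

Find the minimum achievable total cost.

Fill from the cheapest supplier first.
Supplier E at 3.5: take all 130 min → 40 still needed.
Supplier 16 (6.0): take the remaining 40 → done.
Supplier 21, Supplier 23: unused.
Cost = 130×3.5 + 40×6.0 = 695.

695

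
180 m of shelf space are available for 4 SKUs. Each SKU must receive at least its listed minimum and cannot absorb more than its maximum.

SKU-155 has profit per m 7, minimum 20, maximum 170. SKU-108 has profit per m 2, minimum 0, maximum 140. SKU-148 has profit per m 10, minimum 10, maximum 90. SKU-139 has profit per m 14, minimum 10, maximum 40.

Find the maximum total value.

1810

Meeting every minimum uses 20+0+10+10 = 40 m, leaving 140.
Order the SKUs by profit per m: SKU-139 14 > SKU-148 10 > SKU-155 7 > SKU-108 2.
SKU-139 takes 30 more to reach its cap of 40 ; 110 left.
Give SKU-148 80 more to hit its cap of 90 ; 30 left.
SKU-155 has room for 150 more but only 30 remain, so it gets 50.
Total = 7×50 + 10×90 + 14×40 = 1810.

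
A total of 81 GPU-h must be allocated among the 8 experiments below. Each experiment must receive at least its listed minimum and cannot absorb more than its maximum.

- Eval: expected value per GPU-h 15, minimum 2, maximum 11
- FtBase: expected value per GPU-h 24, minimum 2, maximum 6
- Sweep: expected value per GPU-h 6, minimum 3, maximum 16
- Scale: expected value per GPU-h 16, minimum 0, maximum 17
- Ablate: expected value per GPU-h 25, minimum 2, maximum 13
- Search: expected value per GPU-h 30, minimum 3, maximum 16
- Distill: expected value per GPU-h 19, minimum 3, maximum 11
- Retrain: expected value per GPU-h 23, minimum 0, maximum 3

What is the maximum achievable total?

1688

Meeting every minimum uses 2+2+3+0+2+3+3+0 = 15 GPU-h, leaving 66.
Order the experiments by expected value per GPU-h: Search 30 > Ablate 25 > FtBase 24 > Retrain 23 > Distill 19 > Scale 16 > Eval 15 > Sweep 6.
Give Search 13 more to hit its cap of 16 — 53 left.
Ablate: +11 to 13 (cap) — 42 left.
Give FtBase 4 more to hit its cap of 6 — 38 left.
Retrain takes 3 more to reach its cap of 3 — 35 left.
Give Distill 8 more to hit its cap of 11 — 27 left.
Scale: +17 to 17 (cap) — 10 left.
Eval: +9 to 11 (cap) — 1 left.
Sweep: +1 (room for 13) → 4. Pool exhausted.
Total = 15×11 + 24×6 + 6×4 + 16×17 + 25×13 + 30×16 + 19×11 + 23×3 = 1688.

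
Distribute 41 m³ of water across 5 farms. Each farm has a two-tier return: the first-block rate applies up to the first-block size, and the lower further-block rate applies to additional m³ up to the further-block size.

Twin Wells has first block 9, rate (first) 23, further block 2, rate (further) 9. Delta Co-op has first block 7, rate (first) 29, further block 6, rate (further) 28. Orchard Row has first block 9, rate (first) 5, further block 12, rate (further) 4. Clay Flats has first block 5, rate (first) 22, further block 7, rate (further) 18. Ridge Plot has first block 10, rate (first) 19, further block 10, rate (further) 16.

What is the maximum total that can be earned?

Rank every tier by rate: Delta Co-op/T1 29 > Delta Co-op/T2 28 > Twin Wells/T1 23 > Clay Flats/T1 22 > Ridge Plot/T1 19 > Clay Flats/T2 18 > Ridge Plot/T2 16 > Twin Wells/T2 9 > Orchard Row/T1 5 > Orchard Row/T2 4.
Delta Co-op/T1 (29): +7 → 34 left.
Delta Co-op/T2 (28): +6 → 28 left.
Twin Wells/T1 (23): +9 → 19 left.
Clay Flats/T1 (22): +5 → 14 left.
Fill Ridge Plot T1 block (10 at 19) → 4 left.
Clay Flats/T2: +4 of 7 at 18; pool empty.
Total = 29×7 + 28×6 + 23×9 + 22×5 + 19×10 + 18×4 = 950.

950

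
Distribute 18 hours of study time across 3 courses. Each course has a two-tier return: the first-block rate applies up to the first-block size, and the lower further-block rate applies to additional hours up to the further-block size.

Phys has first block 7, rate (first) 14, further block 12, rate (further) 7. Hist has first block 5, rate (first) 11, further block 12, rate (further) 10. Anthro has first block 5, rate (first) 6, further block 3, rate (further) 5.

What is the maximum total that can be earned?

213

Order all 6 blocks by rate: Phys/T1 14 > Hist/T1 11 > Hist/T2 10 > Phys/T2 7 > Anthro/T1 6 > Anthro/T2 5.
Phys/T1 (14): +7 — 11 left.
Hist/T1 (11): +5 — 6 left.
6 remain; put them into Hist T2 at 10.
Total = 14×7 + 11×5 + 10×6 = 213.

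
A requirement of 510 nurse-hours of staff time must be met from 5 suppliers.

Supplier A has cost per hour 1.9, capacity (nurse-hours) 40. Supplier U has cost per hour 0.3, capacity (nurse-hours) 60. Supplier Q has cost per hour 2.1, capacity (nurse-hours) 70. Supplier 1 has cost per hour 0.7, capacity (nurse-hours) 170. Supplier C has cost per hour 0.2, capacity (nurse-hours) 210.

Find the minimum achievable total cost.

Cheapest first:
Supplier C at 0.2: take all 210 nurse-hours → 300 still needed.
Take 60 from Supplier U at 0.3 → need 240 more.
Supplier 1 at 0.7: take all 170 nurse-hours → 70 still needed.
Take 40 from Supplier A at 1.9 → need 30 more.
Take 30 from Supplier Q at 2.1 to finish.
Cost = 210×0.2 + 60×0.3 + 170×0.7 + 40×1.9 + 30×2.1 = 318.

318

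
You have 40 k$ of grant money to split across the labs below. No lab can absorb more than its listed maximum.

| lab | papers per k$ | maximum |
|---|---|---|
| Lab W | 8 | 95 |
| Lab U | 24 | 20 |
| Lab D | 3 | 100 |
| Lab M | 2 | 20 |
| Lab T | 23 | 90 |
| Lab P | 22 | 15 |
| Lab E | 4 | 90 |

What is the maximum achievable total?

940

Order the labs by papers per k$: Lab U 24 > Lab T 23 > Lab P 22 > Lab W 8 > Lab E 4 > Lab D 3 > Lab M 2.
Lab U takes 20 to reach its cap of 20 → 20 left.
Only 20 left; Lab T takes them to reach 20.
Total = 24×20 + 23×20 = 940.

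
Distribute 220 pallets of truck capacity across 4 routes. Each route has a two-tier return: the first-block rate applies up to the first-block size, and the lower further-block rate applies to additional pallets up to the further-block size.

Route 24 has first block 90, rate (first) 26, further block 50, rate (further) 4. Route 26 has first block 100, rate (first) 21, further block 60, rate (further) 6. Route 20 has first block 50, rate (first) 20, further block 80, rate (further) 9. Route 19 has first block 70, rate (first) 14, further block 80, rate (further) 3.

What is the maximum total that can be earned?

5040

Order all 8 blocks by rate: Route 24/T1 26 > Route 26/T1 21 > Route 20/T1 20 > Route 19/T1 14 > Route 20/T2 9 > Route 26/T2 6 > Route 24/T2 4 > Route 19/T2 3.
Fill Route 24 T1 block (90 at 26) — 130 left.
Route 26 T1 at 21: fill all 100 — 30 left.
Route 20/T1: +30 of 50 at 20; pool empty.
Total = 26×90 + 21×100 + 20×30 = 5040.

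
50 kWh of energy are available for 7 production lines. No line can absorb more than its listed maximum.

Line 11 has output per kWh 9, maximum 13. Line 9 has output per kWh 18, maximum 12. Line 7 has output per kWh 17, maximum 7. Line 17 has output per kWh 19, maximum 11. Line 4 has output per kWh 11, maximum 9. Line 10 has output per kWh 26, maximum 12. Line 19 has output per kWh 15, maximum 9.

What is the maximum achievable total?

Order the production lines by output per kWh: Line 10 26 > Line 17 19 > Line 9 18 > Line 7 17 > Line 19 15 > Line 4 11 > Line 11 9.
Give Line 10 12 to hit its cap of 12 ; 38 left.
Line 17: +11 to 11 (cap) ; 27 left.
Give Line 9 12 to hit its cap of 12 ; 15 left.
Line 7: +7 to 7 (cap) ; 8 left.
Only 8 left; Line 19 takes them to reach 8.
Total = 18×12 + 17×7 + 19×11 + 26×12 + 15×8 = 976.

976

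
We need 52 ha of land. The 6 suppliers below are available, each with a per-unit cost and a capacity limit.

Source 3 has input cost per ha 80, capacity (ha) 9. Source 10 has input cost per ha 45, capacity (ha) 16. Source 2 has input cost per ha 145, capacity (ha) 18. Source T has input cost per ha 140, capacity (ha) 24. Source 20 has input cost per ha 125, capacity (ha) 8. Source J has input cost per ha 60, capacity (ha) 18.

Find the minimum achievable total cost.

Use suppliers in increasing cost order.
Source 10 (45): use full 16 — 36 ha to go.
Source J (60): use full 18 — 18 ha to go.
Take 9 from Source 3 at 80 — need 9 more.
Source 20 at 125: take all 8 ha — 1 still needed.
Take 1 from Source T at 140 to finish.
Source 2: unused.
Cost = 16×45 + 18×60 + 9×80 + 8×125 + 1×140 = 3660.

3660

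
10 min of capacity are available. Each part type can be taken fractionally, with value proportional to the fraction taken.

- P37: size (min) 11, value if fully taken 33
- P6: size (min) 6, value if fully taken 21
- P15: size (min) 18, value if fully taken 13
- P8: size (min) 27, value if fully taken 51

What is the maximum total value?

33

Best value per unit of size first: P6 21/6≈3.5, P37 33/11≈3, P8 51/27≈1.89, P15 13/18≈0.722.
Take all of P6 (6 min, value 21) ; 4 min left.
Only 4 min remain; take 4/11 of P37 for value 33×4/11 = 12.
Total value = 33.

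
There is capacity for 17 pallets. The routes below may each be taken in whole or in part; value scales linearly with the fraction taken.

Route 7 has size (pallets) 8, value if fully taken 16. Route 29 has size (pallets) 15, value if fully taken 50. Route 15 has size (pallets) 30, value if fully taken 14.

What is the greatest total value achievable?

54

Rank by value-to-size ratio: Route 29 50/15≈3.33, Route 7 16/8≈2, Route 15 14/30≈0.467.
All 15 pallets of Route 29 fit (value 50) → 2 remain.
2 pallets left: a 2/8 share of Route 7 gives 16×2/8 = 4.
Total value = 54.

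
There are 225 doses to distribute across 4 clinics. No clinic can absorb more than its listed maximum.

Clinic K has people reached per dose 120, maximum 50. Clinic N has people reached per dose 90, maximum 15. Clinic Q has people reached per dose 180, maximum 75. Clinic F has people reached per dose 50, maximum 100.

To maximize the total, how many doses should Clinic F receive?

Highest people reached per dose first: Clinic Q 180 > Clinic K 120 > Clinic N 90 > Clinic F 50.
Give Clinic Q 75 to hit its cap of 75 — 150 left.
Clinic K: +50 to 50 (cap) — 100 left.
Clinic N takes 15 to reach its cap of 15 — 85 left.
Clinic F: +85 (room for 100) → 85. Pool exhausted.

85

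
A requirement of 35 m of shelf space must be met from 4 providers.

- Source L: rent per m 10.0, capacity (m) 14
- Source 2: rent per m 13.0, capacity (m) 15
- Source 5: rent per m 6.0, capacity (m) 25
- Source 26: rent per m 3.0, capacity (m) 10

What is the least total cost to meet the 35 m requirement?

Cheapest first:
Source 26 (3.0): use full 10 ; 25 m to go.
Source 5 (6.0): use full 25 ; 0 m to go.
Source L, Source 2: unused.
Cost = 10×3.0 + 25×6.0 = 180.

180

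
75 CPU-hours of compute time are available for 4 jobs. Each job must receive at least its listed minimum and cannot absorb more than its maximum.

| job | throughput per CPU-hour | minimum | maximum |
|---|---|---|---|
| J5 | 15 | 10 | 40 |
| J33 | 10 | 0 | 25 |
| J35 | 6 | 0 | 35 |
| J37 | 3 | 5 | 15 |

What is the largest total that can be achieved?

895

Meeting every minimum uses 10+0+0+5 = 15 CPU-hours, leaving 60.
Order the jobs by throughput per CPU-hour: J5 15 > J33 10 > J35 6 > J37 3.
J5: +30 to 40 (cap) → 30 left.
J33 takes 25 more to reach its cap of 25 → 5 left.
Only 5 left; J35 takes them to reach 5.
Total = 15×40 + 10×25 + 6×5 + 3×5 = 895.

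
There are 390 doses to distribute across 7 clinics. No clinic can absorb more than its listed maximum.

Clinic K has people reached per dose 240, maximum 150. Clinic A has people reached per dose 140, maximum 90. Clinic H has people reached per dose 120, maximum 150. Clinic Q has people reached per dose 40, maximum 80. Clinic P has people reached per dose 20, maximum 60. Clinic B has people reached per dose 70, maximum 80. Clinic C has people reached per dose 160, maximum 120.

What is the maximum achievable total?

Order the clinics by people reached per dose: Clinic K 240 > Clinic C 160 > Clinic A 140 > Clinic H 120 > Clinic B 70 > Clinic Q 40 > Clinic P 20.
Give Clinic K 150 to hit its cap of 150 ; 240 left.
Clinic C takes 120 to reach its cap of 120 ; 120 left.
Clinic A: +90 to 90 (cap) ; 30 left.
Only 30 left; Clinic H takes them to reach 30.
Total = 240×150 + 140×90 + 120×30 + 160×120 = 71400.

71400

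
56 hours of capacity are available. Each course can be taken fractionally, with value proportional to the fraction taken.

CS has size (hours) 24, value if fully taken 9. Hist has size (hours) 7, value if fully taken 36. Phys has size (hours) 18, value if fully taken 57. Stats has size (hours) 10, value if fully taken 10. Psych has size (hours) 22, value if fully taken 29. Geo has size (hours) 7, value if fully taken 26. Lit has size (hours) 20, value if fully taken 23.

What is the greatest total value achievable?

150.3

Sort by value density: Hist 36/7≈5.14, Geo 26/7≈3.71, Phys 57/18≈3.17, Psych 29/22≈1.32, Lit 23/20≈1.15, Stats 10/10≈1, CS 9/24≈0.375.
Hist: take in full, 7 hours for value 36 → 49 left.
Take all of Geo (7 hours, value 26) → 42 hours left.
Phys: take in full, 18 hours for value 57 → 24 left.
Take all of Psych (22 hours, value 29) → 2 hours left.
Only 2 hours remain; take 2/20 of Lit for value 23×2/20 = 2.3.
Total value = 150.3.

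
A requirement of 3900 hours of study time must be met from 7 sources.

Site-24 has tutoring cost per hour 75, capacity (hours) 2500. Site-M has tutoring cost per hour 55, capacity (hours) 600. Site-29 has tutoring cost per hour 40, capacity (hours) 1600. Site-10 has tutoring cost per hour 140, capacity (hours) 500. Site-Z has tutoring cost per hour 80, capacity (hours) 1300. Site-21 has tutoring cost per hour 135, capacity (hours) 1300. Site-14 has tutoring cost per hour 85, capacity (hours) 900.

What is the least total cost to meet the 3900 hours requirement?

224500

Fill from the cheapest source first.
Site-29 (40): use full 1600 ; 2300 hours to go.
Site-M (55): use full 600 ; 1700 hours to go.
Site-24 at 75: take 1700 of its 2500 ; requirement met.
Site-Z, Site-14, Site-21, Site-10: unused.
Cost = 1600×40 + 600×55 + 1700×75 = 224500.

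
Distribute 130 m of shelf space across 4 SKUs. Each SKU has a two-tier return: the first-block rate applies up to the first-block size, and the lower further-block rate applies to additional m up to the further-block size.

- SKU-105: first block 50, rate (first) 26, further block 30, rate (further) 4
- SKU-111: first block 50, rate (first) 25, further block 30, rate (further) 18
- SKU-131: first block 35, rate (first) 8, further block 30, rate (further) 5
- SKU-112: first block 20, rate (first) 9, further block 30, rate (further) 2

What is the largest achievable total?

Treat each block as its own option and order by rate: SKU-105/first 26 > SKU-111/first 25 > SKU-111/second 18 > SKU-112/first 9 > SKU-131/first 8 > SKU-131/second 5 > SKU-105/second 4 > SKU-112/second 2.
SKU-105 first at 26: fill all 50 — 80 left.
SKU-111 first at 25: fill all 50 — 30 left.
Fill SKU-111 second block (30 at 18) — 0 left.
Total = 26×50 + 25×50 + 18×30 = 3090.

3090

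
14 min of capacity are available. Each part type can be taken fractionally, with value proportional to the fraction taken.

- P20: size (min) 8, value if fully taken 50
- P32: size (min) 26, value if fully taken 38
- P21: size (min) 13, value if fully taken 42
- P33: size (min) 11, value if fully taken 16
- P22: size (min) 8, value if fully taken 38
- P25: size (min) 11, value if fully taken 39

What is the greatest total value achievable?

Sort by value density: P20 50/8≈6.25, P22 38/8≈4.75, P25 39/11≈3.55, P21 42/13≈3.23, P32 38/26≈1.46, P33 16/11≈1.45.
All 8 min of P20 fit (value 50) → 6 remain.
Only 6 min remain; take 6/8 of P22 for value 38×6/8 = 28.5.
Total value = 78.5.

78.5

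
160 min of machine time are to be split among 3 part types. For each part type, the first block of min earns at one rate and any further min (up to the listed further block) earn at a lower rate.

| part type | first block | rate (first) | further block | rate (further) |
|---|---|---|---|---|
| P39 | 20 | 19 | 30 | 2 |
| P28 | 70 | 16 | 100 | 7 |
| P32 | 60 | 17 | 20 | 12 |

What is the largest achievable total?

Rank every tier by rate: P39/tier1 19 > P32/tier1 17 > P28/tier1 16 > P32/tier2 12 > P28/tier2 7 > P39/tier2 2.
P39 tier1 at 19: fill all 20 — 140 left.
Fill P32 tier1 block (60 at 17) — 80 left.
P28/tier1 (16): +70 — 10 left.
10 remain; put them into P32 tier2 at 12.
Total = 19×20 + 17×60 + 16×70 + 12×10 = 2640.

2640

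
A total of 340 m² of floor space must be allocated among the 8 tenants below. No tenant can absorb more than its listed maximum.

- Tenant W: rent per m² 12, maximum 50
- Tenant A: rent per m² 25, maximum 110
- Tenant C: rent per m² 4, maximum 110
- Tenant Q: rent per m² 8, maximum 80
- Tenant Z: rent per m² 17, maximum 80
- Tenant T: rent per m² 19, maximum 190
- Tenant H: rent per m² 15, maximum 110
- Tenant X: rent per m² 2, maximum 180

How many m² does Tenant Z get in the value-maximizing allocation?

40

Highest rent per m² first: Tenant A 25 > Tenant T 19 > Tenant Z 17 > Tenant H 15 > Tenant W 12 > Tenant Q 8 > Tenant C 4 > Tenant X 2.
Give Tenant A 110 to hit its cap of 110 — 230 left.
Tenant T takes 190 to reach its cap of 190 — 40 left.
Only 40 left; Tenant Z takes them to reach 40.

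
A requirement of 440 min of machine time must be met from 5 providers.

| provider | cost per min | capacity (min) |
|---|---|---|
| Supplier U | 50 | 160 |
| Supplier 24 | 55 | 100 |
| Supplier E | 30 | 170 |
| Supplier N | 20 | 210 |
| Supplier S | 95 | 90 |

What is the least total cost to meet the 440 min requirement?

12300

Fill from the cheapest provider first.
Supplier N (20): use full 210 ; 230 min to go.
Take 170 from Supplier E at 30 ; need 60 more.
Supplier U (50): take the remaining 60 ; done.
Supplier 24, Supplier S: unused.
Cost = 210×20 + 170×30 + 60×50 = 12300.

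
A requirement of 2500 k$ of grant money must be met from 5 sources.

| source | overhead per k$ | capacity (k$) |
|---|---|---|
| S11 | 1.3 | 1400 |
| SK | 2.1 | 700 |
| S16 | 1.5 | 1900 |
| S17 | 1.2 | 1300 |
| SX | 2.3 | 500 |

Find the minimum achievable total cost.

Use sources in increasing cost order.
S17 at 1.2: take all 1300 k$ ; 1200 still needed.
S11 (1.3): take the remaining 1200 ; done.
S16, SK, SX: unused.
Cost = 1300×1.2 + 1200×1.3 = 3120.

3120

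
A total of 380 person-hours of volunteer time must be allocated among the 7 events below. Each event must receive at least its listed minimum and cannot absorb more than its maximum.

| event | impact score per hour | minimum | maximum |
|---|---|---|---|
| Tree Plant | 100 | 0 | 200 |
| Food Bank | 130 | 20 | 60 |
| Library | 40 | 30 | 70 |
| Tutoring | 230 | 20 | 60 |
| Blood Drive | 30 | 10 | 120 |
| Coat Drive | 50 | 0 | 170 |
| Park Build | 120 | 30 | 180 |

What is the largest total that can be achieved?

Meeting every minimum uses 0+20+30+20+10+0+30 = 110 person-hours, leaving 270.
Order the events by impact score per hour: Tutoring 230 > Food Bank 130 > Park Build 120 > Tree Plant 100 > Coat Drive 50 > Library 40 > Blood Drive 30.
Tutoring: +40 to 60 (cap) ; 230 left.
Food Bank: +40 to 60 (cap) ; 190 left.
Park Build takes 150 more to reach its cap of 180 ; 40 left.
Tree Plant: +40 (room for 200) → 40. Pool exhausted.
Total = 100×40 + 130×60 + 40×30 + 230×60 + 30×10 + 120×180 = 48700.

48700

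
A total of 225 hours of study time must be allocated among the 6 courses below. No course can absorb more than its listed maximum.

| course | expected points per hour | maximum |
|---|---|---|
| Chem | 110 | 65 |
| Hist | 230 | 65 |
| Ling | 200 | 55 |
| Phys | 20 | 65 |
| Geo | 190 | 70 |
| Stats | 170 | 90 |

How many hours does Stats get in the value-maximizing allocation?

35

Rank by expected points per hour: Hist 230 > Ling 200 > Geo 190 > Stats 170 > Chem 110 > Phys 20.
Hist: +65 to 65 (cap) ; 160 left.
Ling takes 55 to reach its cap of 55 ; 105 left.
Geo takes 70 to reach its cap of 70 ; 35 left.
Only 35 left; Stats takes them to reach 35.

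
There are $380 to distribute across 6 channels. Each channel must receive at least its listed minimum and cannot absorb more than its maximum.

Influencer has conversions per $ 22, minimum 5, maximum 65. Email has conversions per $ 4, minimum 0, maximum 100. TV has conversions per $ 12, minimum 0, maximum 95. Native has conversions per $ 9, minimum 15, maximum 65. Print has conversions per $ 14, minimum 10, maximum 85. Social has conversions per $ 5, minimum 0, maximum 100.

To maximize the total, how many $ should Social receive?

Meeting every minimum uses 5+0+0+15+10+0 = 30 $, leaving 350.
Order the channels by conversions per $: Influencer 22 > Print 14 > TV 12 > Native 9 > Social 5 > Email 4.
Give Influencer 60 more to hit its cap of 65 ; 290 left.
Give Print 75 more to hit its cap of 85 ; 215 left.
Give TV 95 more to hit its cap of 95 ; 120 left.
Native takes 50 more to reach its cap of 65 ; 70 left.
Social has room for 100 more but only 70 remain, so it gets 70.

70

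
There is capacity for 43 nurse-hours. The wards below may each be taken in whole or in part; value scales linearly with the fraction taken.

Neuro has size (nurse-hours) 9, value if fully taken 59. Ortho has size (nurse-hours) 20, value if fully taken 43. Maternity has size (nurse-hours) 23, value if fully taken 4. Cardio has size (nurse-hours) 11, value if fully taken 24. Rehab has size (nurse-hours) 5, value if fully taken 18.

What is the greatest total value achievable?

139.7

Sort by value density: Neuro 59/9≈6.56, Rehab 18/5≈3.6, Cardio 24/11≈2.18, Ortho 43/20≈2.15, Maternity 4/23≈0.174.
Take all of Neuro (9 nurse-hours, value 59) → 34 nurse-hours left.
All 5 nurse-hours of Rehab fit (value 18) → 29 remain.
Cardio: take in full, 11 nurse-hours for value 24 → 18 left.
18 nurse-hours left: a 18/20 share of Ortho gives 43×18/20 = 38.7.
Total value = 139.7.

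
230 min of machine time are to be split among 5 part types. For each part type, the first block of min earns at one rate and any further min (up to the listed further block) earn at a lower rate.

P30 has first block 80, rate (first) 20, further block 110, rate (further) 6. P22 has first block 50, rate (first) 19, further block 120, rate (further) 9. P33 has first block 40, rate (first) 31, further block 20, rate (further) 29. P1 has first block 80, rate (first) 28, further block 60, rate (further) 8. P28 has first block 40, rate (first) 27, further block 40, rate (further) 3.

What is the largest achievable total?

Treat each block as its own option and order by rate: P33/tier1 31 > P33/tier2 29 > P1/tier1 28 > P28/tier1 27 > P30/tier1 20 > P22/tier1 19 > P22/tier2 9 > P1/tier2 8 > P30/tier2 6 > P28/tier2 3.
P33 tier1 at 31: fill all 40 — 190 left.
P33/tier2 (29): +20 — 170 left.
Fill P1 tier1 block (80 at 28) — 90 left.
P28/tier1 (27): +40 — 50 left.
P30 tier1 at 20: only 50 left, fill 50.
Total = 31×40 + 29×20 + 28×80 + 27×40 + 20×50 = 6140.

6140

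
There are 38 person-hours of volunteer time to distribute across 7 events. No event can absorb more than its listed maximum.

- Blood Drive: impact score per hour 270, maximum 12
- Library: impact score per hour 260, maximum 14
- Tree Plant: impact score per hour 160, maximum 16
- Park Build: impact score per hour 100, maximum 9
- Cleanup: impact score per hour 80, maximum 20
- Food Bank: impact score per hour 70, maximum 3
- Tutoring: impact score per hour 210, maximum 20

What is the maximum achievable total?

Order the events by impact score per hour: Blood Drive 270 > Library 260 > Tutoring 210 > Tree Plant 160 > Park Build 100 > Cleanup 80 > Food Bank 70.
Blood Drive takes 12 to reach its cap of 12 ; 26 left.
Give Library 14 to hit its cap of 14 ; 12 left.
Tutoring: +12 (room for 20) → 12. Pool exhausted.
Total = 270×12 + 260×14 + 210×12 = 9400.

9400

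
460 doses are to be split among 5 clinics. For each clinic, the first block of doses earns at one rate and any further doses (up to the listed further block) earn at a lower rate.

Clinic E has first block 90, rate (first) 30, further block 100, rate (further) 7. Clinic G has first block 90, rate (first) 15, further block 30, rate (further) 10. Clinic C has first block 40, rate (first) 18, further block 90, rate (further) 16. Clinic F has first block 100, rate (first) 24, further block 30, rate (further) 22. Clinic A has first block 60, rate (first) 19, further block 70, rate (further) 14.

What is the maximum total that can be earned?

9810

Rank every tier by rate: Clinic E/first 30 > Clinic F/first 24 > Clinic F/second 22 > Clinic A/first 19 > Clinic C/first 18 > Clinic C/second 16 > Clinic G/first 15 > Clinic A/second 14 > Clinic G/second 10 > Clinic E/second 7.
Fill Clinic E first block (90 at 30) — 370 left.
Clinic F first at 24: fill all 100 — 270 left.
Clinic F second at 22: fill all 30 — 240 left.
Clinic A/first (19): +60 — 180 left.
Fill Clinic C first block (40 at 18) — 140 left.
Clinic C/second (16): +90 — 50 left.
Clinic G/first: +50 of 90 at 15; pool empty.
Total = 30×90 + 24×100 + 22×30 + 19×60 + 18×40 + 16×90 + 15×50 = 9810.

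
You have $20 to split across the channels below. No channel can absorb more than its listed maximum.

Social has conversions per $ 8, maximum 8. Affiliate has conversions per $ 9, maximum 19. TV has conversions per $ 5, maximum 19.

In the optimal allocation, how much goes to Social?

Rank by conversions per $: Affiliate 9 > Social 8 > TV 5.
Affiliate: +19 to 19 (cap) → 1 left.
Only 1 left; Social takes them to reach 1.

1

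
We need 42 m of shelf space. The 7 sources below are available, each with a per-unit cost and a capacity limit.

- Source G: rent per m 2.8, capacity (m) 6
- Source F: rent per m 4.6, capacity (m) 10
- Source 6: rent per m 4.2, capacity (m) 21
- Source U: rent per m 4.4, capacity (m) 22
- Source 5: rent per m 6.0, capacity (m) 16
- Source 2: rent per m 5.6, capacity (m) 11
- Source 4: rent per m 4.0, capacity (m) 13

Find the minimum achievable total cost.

Use sources in increasing cost order.
Take 6 from Source G at 2.8 ; need 36 more.
Take 13 from Source 4 at 4.0 ; need 23 more.
Source 6 (4.2): use full 21 ; 2 m to go.
Source U (4.4): take the remaining 2 ; done.
Source F, Source 2, Source 5: unused.
Cost = 6×2.8 + 13×4.0 + 21×4.2 + 2×4.4 = 165.8.

165.8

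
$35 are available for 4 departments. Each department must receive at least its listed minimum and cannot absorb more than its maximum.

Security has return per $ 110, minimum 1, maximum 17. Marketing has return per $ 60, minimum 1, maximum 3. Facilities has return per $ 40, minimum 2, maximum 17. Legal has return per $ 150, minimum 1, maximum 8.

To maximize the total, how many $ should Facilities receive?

Meeting every minimum uses 1+1+2+1 = 5 $, leaving 30.
Rank by return per $: Legal 150 > Security 110 > Marketing 60 > Facilities 40.
Legal takes 7 more to reach its cap of 8 ; 23 left.
Security: +16 to 17 (cap) ; 7 left.
Marketing: +2 to 3 (cap) ; 5 left.
Only 5 left; Facilities takes them to reach 7.

7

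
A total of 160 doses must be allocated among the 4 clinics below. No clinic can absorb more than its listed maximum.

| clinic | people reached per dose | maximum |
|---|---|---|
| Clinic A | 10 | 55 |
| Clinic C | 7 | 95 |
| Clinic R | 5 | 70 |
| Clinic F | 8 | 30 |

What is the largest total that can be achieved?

1315

Rank by people reached per dose: Clinic A 10 > Clinic F 8 > Clinic C 7 > Clinic R 5.
Clinic A: +55 to 55 (cap) — 105 left.
Give Clinic F 30 to hit its cap of 30 — 75 left.
Clinic C has room for 95 but only 75 remain, so it gets 75.
Total = 10×55 + 7×75 + 8×30 = 1315.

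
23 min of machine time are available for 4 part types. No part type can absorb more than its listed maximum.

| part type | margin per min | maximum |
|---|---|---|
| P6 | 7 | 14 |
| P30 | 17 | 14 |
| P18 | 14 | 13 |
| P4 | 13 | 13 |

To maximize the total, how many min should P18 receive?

9

Highest margin per min first: P30 17 > P18 14 > P4 13 > P6 7.
P30: +14 to 14 (cap) — 9 left.
P18: +9 (room for 13) → 9. Pool exhausted.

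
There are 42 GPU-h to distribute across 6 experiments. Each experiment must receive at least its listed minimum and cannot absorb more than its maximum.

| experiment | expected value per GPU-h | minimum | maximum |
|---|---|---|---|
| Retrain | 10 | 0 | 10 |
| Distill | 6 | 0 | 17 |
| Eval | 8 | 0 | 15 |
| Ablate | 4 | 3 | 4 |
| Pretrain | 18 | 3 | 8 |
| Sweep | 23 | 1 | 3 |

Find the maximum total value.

Meeting every minimum uses 0+0+0+3+3+1 = 7 GPU-h, leaving 35.
Order the experiments by expected value per GPU-h: Sweep 23 > Pretrain 18 > Retrain 10 > Eval 8 > Distill 6 > Ablate 4.
Sweep: +2 to 3 (cap) — 33 left.
Pretrain takes 5 more to reach its cap of 8 — 28 left.
Give Retrain 10 more to hit its cap of 10 — 18 left.
Eval takes 15 more to reach its cap of 15 — 3 left.
Distill: +3 (room for 17) → 3. Pool exhausted.
Total = 10×10 + 6×3 + 8×15 + 4×3 + 18×8 + 23×3 = 463.

463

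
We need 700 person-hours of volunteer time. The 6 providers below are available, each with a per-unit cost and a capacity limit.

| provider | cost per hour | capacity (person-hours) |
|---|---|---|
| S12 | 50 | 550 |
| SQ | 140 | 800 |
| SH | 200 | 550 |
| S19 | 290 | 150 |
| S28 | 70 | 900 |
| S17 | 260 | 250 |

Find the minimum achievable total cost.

38000

Cheapest first:
S12 at 50: take all 550 person-hours — 150 still needed.
S28 (70): take the remaining 150 — done.
SQ, SH, S17, S19: unused.
Cost = 550×50 + 150×70 = 38000.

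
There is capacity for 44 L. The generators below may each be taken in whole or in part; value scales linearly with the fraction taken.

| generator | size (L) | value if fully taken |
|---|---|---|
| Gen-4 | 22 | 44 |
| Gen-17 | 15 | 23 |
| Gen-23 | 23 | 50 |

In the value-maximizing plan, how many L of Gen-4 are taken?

Best value per unit of size first: Gen-23 50/23≈2.17, Gen-4 44/22≈2, Gen-17 23/15≈1.53.
Take all of Gen-23 (23 L, value 50) — 21 L left.
Fill the last 21 L with part of Gen-4: 21/22 of it earns 42.

21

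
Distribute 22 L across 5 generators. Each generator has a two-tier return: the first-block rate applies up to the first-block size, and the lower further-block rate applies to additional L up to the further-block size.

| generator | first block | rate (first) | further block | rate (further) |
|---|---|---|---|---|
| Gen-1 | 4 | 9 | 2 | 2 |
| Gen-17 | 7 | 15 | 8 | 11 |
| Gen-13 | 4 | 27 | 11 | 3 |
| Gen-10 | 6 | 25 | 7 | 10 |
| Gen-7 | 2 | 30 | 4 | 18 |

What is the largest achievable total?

Treat each block as its own option and order by rate: Gen-7/T1 30 > Gen-13/T1 27 > Gen-10/T1 25 > Gen-7/T2 18 > Gen-17/T1 15 > Gen-17/T2 11 > Gen-10/T2 10 > Gen-1/T1 9 > Gen-13/T2 3 > Gen-1/T2 2.
Gen-7 T1 at 30: fill all 2 — 20 left.
Fill Gen-13 T1 block (4 at 27) — 16 left.
Gen-10/T1 (25): +6 — 10 left.
Gen-7/T2 (18): +4 — 6 left.
6 remain; put them into Gen-17 T1 at 15.
Total = 30×2 + 27×4 + 25×6 + 18×4 + 15×6 = 480.

480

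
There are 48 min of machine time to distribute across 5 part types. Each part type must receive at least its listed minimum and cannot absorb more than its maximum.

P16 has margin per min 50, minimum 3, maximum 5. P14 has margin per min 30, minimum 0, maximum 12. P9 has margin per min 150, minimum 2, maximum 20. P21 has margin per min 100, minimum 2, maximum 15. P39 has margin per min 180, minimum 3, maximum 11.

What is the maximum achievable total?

6530

Meeting every minimum uses 3+0+2+2+3 = 10 min, leaving 38.
Order the part types by margin per min: P39 180 > P9 150 > P21 100 > P16 50 > P14 30.
Give P39 8 more to hit its cap of 11 ; 30 left.
P9: +18 to 20 (cap) ; 12 left.
P21: +12 (room for 13) → 14. Pool exhausted.
Total = 50×3 + 150×20 + 100×14 + 180×11 = 6530.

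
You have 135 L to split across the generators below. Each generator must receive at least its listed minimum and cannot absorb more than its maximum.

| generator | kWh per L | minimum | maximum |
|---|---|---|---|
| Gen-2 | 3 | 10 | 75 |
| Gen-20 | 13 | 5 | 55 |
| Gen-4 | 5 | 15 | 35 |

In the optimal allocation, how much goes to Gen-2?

45

Meeting every minimum uses 10+5+15 = 30 L, leaving 105.
Highest kWh per L first: Gen-20 13 > Gen-4 5 > Gen-2 3.
Gen-20 takes 50 more to reach its cap of 55 → 55 left.
Gen-4 takes 20 more to reach its cap of 35 → 35 left.
Gen-2 has room for 65 more but only 35 remain, so it gets 45.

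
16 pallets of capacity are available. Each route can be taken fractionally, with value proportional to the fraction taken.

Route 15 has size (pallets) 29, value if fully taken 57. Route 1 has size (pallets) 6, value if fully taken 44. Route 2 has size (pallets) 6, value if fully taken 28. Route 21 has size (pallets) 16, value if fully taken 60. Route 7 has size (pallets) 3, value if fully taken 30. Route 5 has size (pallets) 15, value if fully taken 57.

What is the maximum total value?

105.8

Best value per unit of size first: Route 7 30/3≈10, Route 1 44/6≈7.33, Route 2 28/6≈4.67, Route 5 57/15≈3.8, Route 21 60/16≈3.75, Route 15 57/29≈1.97.
All 3 pallets of Route 7 fit (value 30) → 13 remain.
All 6 pallets of Route 1 fit (value 44) → 7 remain.
All 6 pallets of Route 2 fit (value 28) → 1 remain.
1 pallets left: a 1/15 share of Route 5 gives 57×1/15 = 3.8.
Total value = 105.8.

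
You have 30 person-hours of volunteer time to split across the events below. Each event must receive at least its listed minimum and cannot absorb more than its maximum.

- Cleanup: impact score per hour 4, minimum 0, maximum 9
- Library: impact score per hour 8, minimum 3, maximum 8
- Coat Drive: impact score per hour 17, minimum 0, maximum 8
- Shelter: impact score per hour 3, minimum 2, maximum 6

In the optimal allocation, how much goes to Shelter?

Meeting every minimum uses 0+3+0+2 = 5 person-hours, leaving 25.
Order the events by impact score per hour: Coat Drive 17 > Library 8 > Cleanup 4 > Shelter 3.
Coat Drive takes 8 more to reach its cap of 8 ; 17 left.
Library: +5 to 8 (cap) ; 12 left.
Cleanup: +9 to 9 (cap) ; 3 left.
Only 3 left; Shelter takes them to reach 5.

5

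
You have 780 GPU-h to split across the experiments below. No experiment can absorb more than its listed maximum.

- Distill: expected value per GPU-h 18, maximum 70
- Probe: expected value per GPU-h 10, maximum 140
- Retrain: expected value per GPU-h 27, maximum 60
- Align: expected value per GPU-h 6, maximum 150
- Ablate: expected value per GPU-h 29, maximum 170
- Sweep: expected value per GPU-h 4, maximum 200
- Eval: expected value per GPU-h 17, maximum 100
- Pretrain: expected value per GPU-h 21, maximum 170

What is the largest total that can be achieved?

Order the experiments by expected value per GPU-h: Ablate 29 > Retrain 27 > Pretrain 21 > Distill 18 > Eval 17 > Probe 10 > Align 6 > Sweep 4.
Ablate: +170 to 170 (cap) ; 610 left.
Retrain takes 60 to reach its cap of 60 ; 550 left.
Pretrain: +170 to 170 (cap) ; 380 left.
Distill: +70 to 70 (cap) ; 310 left.
Give Eval 100 to hit its cap of 100 ; 210 left.
Probe: +140 to 140 (cap) ; 70 left.
Align has room for 150 but only 70 remain, so it gets 70.
Total = 18×70 + 10×140 + 27×60 + 6×70 + 29×170 + 17×100 + 21×170 = 14900.

14900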